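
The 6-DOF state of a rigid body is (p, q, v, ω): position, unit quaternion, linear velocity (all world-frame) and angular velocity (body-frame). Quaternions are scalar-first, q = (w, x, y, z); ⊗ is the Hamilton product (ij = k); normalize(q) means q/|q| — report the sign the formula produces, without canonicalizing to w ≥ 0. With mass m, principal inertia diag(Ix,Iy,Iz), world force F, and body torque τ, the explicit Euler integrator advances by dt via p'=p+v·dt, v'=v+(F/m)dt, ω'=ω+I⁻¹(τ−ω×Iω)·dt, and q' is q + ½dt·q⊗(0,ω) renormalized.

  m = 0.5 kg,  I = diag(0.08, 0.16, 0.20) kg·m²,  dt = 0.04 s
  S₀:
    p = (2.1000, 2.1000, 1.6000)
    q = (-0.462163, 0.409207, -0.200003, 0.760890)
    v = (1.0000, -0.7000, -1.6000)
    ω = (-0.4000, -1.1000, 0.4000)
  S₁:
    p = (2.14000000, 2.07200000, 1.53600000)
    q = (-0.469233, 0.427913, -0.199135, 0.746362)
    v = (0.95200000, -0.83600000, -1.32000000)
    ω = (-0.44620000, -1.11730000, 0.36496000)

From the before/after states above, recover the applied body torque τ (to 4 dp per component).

Δω = ω₁−ω₀ = (-0.04620000, -0.01730000, -0.03504000)
ω₀×(Iω₀) = (-0.0176, 0.0192, 0.0352)
I·α + gyro = (-0.1100, -0.0500, -0.1400)

τ = (-0.1100, -0.0500, -0.1400)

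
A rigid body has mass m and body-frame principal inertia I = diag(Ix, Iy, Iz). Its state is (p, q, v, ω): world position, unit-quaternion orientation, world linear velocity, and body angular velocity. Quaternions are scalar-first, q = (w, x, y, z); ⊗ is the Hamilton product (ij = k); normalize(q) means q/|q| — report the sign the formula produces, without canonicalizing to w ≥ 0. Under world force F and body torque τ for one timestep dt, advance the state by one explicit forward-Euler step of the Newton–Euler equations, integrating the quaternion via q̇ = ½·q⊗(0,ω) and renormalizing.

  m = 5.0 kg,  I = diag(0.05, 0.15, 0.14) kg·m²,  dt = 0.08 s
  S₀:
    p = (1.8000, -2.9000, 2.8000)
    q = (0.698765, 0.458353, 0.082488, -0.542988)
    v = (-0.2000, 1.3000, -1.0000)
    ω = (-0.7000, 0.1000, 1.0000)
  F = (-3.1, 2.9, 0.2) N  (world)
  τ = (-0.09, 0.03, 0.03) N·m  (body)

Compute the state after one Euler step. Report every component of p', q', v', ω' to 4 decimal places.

angular accel α = (-1.7800, -0.2200, 0.2643)
new body rate ω' = (-0.8424, 0.0824, 1.0211)
Hamilton product q⊗(0,ω) = (0.8555863, -0.3523487, -0.0083849, 0.8023419)
updated quaternion q' = (0.7321, 0.4437, 0.0821, -0.5103)
p' = p + v·dt = (1.7840, -2.7960, 2.7200)
v' = v + a·dt = (-0.2496, 1.3464, -0.9968)

p' = (1.7840, -2.7960, 2.7200)
q' = (0.7321, 0.4437, 0.0821, -0.5103)
v' = (-0.2496, 1.3464, -0.9968)
ω' = (-0.8424, 0.0824, 1.0211)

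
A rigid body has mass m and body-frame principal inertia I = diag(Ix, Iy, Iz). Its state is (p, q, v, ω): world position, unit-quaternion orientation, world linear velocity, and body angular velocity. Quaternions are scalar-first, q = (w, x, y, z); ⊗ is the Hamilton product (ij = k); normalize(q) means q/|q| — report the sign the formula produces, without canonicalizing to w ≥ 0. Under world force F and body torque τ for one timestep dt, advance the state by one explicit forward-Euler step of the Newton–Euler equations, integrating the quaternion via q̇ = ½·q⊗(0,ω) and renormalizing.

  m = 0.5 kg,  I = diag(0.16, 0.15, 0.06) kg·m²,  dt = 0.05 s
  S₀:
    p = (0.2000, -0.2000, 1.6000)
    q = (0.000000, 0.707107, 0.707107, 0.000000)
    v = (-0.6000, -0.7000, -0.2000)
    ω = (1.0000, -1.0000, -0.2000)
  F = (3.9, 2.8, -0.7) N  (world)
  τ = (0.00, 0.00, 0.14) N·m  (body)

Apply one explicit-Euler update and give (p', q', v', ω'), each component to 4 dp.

p' = (0.1700, -0.2350, 1.5900)
q' = (0.0000, 0.7031, 0.7102, -0.0353)
v' = (-0.2100, -0.4200, -0.2700)
ω' = (1.0056, -0.9933, -0.0917)

a = F/m = (7.8000, 5.6000, -1.4000)
p + v·dt = (0.1700, -0.2350, 1.5900)
new velocity v' = (-0.2100, -0.4200, -0.2700)
ω×(Iω) gyroscopic = (-0.0180, -0.0200, 0.0100)
(τ − ω×Iω)/I = (0.1125, 0.1333, 2.1667)
ω + α·dt = (1.0056, -0.9933, -0.0917)
Hamilton product q⊗(0,ω) = (0.0000000, -0.1414214, 0.1414214, -1.4142140)
updated quaternion q' = (0.0000, 0.7031, 0.7102, -0.0353)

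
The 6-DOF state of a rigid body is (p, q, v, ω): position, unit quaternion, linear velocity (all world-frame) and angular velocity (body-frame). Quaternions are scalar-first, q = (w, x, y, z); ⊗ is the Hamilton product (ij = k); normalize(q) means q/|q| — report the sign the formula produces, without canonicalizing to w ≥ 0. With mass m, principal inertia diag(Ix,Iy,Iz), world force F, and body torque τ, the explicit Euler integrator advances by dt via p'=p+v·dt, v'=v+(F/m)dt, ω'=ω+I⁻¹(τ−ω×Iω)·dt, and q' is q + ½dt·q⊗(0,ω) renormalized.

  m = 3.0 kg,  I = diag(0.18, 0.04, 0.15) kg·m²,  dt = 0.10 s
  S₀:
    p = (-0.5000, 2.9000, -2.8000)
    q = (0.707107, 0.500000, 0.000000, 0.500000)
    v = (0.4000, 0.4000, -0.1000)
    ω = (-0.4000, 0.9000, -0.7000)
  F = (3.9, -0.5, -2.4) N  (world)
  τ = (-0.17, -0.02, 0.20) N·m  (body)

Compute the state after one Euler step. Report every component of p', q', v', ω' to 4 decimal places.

gyro term ω×Iω = (-0.0693, 0.0084, 0.0504)
angular accel α = (-0.5594, -0.7100, 0.9973)
ω + α·dt = (-0.4559, 0.8290, -0.6003)
Hamilton product q⊗(0,ω) = (0.5500000, -0.7328428, 0.7863963, -0.0449749)
updated quaternion q' = (0.7333, 0.4625, 0.0392, 0.4968)
a = (1.3000, -0.1667, -0.8000)
new position p' = (-0.4600, 2.9400, -2.8100)
v' = v + a·dt = (0.5300, 0.3833, -0.1800)

p' = (-0.4600, 2.9400, -2.8100)
q' = (0.7333, 0.4625, 0.0392, 0.4968)
v' = (0.5300, 0.3833, -0.1800)
ω' = (-0.4559, 0.8290, -0.6003)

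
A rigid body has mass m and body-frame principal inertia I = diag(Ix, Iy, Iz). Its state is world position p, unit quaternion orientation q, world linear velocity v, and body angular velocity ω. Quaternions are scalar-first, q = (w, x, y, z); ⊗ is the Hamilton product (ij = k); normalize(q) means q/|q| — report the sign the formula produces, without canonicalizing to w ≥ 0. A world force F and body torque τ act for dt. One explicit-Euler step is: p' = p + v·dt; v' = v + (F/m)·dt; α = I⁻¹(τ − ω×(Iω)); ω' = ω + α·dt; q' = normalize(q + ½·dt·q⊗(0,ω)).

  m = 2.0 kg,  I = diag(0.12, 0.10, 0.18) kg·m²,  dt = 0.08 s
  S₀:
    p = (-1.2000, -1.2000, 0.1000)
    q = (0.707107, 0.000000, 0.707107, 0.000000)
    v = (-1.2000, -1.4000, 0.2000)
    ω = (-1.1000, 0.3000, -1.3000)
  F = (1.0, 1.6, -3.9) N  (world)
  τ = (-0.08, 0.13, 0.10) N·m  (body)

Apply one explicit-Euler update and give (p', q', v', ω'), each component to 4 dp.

new position p' = (-1.2960, -1.3120, 0.1160)
v' = v + a·dt = (-1.1600, -1.3360, 0.0440)
gyro term ω×Iω = (-0.0312, -0.0858, 0.0066)
(τ − ω×Iω)/I = (-0.4067, 2.1580, 0.5189)
ω' = ω + α·dt = (-1.1325, 0.4726, -1.2585)
q⊗(0,ω) = (-0.2121321, -1.6970568, 0.2121321, -0.1414214)
q' = normalize(q + ½dt·q⊗(0,ω)) = (0.6970, -0.0677, 0.7139, -0.0056)

p' = (-1.2960, -1.3120, 0.1160)
q' = (0.6970, -0.0677, 0.7139, -0.0056)
v' = (-1.1600, -1.3360, 0.0440)
ω' = (-1.1325, 0.4726, -1.2585)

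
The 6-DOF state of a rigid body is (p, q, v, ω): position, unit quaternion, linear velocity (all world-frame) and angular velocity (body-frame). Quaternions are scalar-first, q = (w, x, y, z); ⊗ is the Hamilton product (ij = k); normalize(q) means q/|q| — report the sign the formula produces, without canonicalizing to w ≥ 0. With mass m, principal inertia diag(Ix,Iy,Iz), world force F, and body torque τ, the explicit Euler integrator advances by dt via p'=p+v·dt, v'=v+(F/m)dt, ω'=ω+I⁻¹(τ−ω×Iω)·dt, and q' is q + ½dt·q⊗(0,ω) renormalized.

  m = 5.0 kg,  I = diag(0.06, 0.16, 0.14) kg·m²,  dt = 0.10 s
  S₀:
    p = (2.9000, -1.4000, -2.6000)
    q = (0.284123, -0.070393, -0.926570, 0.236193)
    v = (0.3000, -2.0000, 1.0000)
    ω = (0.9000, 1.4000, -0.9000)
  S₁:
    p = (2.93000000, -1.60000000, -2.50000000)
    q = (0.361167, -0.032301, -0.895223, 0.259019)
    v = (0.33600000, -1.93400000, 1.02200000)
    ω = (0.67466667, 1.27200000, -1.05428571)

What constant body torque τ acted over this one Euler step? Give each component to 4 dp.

rate change Δω = (-0.22533333, -0.12800000, -0.15428571)
gyro term ω₀×Iω₀ = (0.0252, 0.0648, 0.1260)
applied torque τ = (-0.1100, -0.1400, -0.0900)

τ = (-0.1100, -0.1400, -0.0900)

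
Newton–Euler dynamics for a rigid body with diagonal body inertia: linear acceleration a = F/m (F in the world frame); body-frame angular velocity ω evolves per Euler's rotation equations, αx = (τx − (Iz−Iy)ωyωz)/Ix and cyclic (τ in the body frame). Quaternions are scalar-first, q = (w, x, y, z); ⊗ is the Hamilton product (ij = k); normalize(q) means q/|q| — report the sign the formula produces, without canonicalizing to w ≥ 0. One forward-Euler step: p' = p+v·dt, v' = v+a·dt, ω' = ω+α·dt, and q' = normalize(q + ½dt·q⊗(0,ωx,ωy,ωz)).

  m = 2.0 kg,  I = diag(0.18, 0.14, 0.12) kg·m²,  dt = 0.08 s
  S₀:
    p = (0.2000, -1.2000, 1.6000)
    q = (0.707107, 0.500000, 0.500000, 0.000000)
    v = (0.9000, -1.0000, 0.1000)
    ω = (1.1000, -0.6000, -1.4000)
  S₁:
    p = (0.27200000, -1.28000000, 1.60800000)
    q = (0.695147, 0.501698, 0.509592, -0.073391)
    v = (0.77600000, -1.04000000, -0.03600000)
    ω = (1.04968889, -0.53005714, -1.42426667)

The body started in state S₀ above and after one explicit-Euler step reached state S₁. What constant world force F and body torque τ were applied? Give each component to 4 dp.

ω₁ − ω₀ = (-0.05031111, 0.06994286, -0.02426667)
precession coupling = (-0.0168, -0.0924, 0.0264)
I·α + gyro = (-0.1300, 0.0300, -0.0100)
velocity change Δv = (-0.12400000, -0.04000000, -0.13600000)
m·(v₁−v₀)/dt = (-3.1000, -1.0000, -3.4000)

F = (-3.1000, -1.0000, -3.4000)
τ = (-0.1300, 0.0300, -0.0100)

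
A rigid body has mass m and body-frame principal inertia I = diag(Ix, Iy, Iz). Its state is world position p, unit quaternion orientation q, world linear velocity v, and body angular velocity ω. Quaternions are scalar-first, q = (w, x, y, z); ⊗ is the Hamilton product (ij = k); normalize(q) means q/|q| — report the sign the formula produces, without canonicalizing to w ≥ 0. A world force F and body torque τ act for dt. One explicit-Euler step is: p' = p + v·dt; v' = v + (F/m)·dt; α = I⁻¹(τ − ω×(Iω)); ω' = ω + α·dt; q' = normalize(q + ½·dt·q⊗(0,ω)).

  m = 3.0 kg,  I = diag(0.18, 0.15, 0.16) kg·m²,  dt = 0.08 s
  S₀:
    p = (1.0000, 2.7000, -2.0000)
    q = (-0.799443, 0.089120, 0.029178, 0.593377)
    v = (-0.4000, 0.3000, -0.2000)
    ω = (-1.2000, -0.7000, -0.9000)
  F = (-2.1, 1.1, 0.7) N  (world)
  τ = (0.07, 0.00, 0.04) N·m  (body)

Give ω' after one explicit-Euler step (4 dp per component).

gyro term ω×Iω = (0.0063, 0.0216, -0.0252)
α = I⁻¹(τ − ω×Iω) = (0.3539, -0.1440, 0.4075)
new body rate ω' = (-1.1717, -0.7115, -0.8674)

ω' = (-1.1717, -0.7115, -0.8674)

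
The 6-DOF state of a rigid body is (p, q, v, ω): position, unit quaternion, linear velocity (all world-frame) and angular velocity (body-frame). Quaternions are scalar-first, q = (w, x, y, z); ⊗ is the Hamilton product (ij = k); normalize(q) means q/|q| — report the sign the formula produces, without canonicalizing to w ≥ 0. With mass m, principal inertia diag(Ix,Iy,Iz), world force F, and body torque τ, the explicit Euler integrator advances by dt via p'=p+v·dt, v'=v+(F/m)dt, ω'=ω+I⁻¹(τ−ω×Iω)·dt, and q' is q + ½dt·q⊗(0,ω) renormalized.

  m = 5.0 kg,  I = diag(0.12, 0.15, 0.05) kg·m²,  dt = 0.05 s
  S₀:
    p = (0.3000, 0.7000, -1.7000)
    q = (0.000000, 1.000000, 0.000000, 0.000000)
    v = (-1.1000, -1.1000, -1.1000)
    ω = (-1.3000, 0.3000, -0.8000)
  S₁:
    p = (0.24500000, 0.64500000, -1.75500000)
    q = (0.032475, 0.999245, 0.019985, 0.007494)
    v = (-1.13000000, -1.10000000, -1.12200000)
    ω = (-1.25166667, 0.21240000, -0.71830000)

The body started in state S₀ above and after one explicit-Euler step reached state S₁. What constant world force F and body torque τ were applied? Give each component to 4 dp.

F = (-3.0000, 0.0000, -2.2000)
τ = (0.1400, -0.1900, 0.0700)

ω₁ − ω₀ = (0.04833333, -0.08760000, 0.08170000)
τ = I·(Δω/dt) + ω₀×(Iω₀) = (0.1400, -0.1900, 0.0700)
v₁ − v₀ = (-0.03000000, 0.00000000, -0.02200000)
m·(v₁−v₀)/dt = (-3.0000, 0.0000, -2.2000)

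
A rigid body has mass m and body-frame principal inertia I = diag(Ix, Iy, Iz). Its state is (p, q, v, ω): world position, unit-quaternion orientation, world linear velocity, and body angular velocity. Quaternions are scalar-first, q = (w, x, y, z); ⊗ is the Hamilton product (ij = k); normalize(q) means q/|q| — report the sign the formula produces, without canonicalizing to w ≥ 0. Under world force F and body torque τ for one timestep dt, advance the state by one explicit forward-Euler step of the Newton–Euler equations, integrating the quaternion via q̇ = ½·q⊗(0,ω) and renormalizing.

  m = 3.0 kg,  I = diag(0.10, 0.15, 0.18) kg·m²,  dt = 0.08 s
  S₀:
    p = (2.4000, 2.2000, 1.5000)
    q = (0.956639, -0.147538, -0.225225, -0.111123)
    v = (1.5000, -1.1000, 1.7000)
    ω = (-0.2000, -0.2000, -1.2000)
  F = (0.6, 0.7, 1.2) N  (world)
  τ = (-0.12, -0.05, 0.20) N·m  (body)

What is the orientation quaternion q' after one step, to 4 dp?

Hamilton product q⊗(0,ω) = (-0.2079002, 0.0567176, -0.3461488, -1.1635042)
q' = normalize(q + ½dt·q⊗(0,ω)) = (0.9472, -0.1451, -0.2388, -0.1575)

q' = (0.9472, -0.1451, -0.2388, -0.1575)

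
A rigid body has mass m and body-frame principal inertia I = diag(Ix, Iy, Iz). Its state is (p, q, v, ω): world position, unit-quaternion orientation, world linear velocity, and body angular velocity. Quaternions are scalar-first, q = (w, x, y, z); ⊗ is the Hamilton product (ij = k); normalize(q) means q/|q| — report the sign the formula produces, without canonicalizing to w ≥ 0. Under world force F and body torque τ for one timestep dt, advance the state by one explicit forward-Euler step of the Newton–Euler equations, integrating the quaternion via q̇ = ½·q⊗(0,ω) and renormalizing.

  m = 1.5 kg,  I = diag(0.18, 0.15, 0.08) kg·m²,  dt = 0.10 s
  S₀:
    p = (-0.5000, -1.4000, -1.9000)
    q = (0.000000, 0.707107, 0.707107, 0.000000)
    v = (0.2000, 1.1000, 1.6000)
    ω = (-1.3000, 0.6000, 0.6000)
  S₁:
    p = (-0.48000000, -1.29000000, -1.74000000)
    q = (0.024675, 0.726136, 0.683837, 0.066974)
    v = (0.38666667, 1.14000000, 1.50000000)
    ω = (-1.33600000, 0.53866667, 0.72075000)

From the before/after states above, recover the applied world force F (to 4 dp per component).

F = (2.8000, 0.6000, -1.5000)

Δv = v₁−v₀ = (0.18666667, 0.04000000, -0.10000000)
F = m·Δv/dt = (2.8000, 0.6000, -1.5000)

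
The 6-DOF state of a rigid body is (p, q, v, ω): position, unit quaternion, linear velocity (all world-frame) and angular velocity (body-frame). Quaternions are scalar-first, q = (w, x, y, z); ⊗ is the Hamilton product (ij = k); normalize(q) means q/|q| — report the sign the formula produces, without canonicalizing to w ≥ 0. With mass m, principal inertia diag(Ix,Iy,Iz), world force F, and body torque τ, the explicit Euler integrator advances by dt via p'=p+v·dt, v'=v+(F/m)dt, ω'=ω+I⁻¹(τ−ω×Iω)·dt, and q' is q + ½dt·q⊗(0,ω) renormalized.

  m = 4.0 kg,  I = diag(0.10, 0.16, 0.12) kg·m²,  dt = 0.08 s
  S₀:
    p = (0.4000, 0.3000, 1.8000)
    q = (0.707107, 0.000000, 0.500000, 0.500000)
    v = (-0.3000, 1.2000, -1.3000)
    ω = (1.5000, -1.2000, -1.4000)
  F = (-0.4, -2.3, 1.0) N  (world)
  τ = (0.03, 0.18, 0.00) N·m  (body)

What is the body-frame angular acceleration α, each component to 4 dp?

α = (0.9720, 0.8625, 0.9000)

ω×(Iω) gyroscopic = (-0.0672, 0.0420, -0.1080)
(τ − ω×Iω)/I = (0.9720, 0.8625, 0.9000)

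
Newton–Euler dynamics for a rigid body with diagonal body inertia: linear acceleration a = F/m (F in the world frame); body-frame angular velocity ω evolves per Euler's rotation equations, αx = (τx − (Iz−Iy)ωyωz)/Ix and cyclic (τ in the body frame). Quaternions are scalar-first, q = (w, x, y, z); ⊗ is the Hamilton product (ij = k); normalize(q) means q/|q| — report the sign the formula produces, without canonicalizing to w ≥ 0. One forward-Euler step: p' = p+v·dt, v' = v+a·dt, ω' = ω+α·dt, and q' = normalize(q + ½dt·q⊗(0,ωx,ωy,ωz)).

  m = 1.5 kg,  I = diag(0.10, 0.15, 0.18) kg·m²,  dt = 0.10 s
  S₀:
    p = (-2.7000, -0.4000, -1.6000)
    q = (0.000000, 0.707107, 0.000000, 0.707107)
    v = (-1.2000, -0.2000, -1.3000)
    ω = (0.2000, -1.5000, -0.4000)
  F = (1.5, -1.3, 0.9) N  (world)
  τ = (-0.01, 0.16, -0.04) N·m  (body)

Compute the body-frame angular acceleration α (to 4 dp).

ω×(Iω) gyroscopic = (0.0180, 0.0064, -0.0150)
(τ − ω×Iω)/I = (-0.2800, 1.0240, -0.1389)

α = (-0.2800, 1.0240, -0.1389)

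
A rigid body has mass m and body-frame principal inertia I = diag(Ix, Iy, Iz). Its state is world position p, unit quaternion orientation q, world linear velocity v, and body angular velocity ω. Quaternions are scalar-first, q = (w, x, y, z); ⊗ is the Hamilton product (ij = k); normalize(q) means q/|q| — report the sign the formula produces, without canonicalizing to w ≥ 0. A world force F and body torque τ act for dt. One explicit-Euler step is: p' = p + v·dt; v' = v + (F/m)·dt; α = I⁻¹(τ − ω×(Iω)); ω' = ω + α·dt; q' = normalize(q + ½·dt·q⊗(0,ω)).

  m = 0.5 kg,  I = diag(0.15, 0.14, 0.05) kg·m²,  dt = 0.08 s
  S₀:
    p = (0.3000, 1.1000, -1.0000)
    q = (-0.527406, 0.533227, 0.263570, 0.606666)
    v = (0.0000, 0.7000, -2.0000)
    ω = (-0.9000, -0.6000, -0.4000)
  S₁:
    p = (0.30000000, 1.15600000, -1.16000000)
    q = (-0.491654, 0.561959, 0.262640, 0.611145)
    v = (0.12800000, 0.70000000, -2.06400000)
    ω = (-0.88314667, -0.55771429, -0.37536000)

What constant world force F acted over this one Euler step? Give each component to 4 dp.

F = (0.8000, 0.0000, -0.4000)

Δv = v₁−v₀ = (0.12800000, 0.00000000, -0.06400000)
F = m·Δv/dt = (0.8000, 0.0000, -0.4000)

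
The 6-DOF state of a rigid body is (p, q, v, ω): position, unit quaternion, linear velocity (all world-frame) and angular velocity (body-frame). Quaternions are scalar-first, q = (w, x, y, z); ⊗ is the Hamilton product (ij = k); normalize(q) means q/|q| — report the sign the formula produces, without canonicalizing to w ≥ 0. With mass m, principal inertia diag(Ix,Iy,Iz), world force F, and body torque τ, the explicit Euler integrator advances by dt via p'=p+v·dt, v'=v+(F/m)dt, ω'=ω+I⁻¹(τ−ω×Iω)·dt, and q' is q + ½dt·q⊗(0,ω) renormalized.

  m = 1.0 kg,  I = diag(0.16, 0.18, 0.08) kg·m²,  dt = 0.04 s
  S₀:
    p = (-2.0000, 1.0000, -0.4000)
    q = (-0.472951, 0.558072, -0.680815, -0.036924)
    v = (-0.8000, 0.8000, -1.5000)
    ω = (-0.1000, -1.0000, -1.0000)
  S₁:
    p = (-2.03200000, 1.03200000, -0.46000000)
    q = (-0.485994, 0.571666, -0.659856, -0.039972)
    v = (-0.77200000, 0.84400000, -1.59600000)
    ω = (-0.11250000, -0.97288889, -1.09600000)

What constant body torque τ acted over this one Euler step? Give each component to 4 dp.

ω₁ − ω₀ = (-0.01250000, 0.02711111, -0.09600000)
ω₀×(Iω₀) = (-0.1000, 0.0080, 0.0020)
τ = I·(Δω/dt) + ω₀×(Iω₀) = (-0.1500, 0.1300, -0.1900)

τ = (-0.1500, 0.1300, -0.1900)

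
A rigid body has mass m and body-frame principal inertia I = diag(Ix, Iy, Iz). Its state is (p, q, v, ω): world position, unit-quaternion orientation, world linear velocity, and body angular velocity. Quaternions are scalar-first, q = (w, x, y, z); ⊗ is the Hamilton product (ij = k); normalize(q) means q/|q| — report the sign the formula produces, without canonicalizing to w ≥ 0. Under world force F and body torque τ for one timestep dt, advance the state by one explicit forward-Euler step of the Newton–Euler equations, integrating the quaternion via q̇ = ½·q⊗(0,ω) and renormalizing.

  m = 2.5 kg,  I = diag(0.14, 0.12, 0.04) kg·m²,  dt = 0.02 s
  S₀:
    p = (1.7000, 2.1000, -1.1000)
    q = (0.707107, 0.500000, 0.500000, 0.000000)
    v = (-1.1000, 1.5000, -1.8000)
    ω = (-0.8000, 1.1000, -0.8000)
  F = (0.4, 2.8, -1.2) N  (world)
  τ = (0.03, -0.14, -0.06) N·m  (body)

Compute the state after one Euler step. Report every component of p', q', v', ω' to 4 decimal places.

a = F/m = (0.1600, 1.1200, -0.4800)
new position p' = (1.6780, 2.1300, -1.1360)
new velocity v' = (-1.0968, 1.5224, -1.8096)
ω×(Iω) gyroscopic = (0.0704, 0.0640, 0.0176)
(τ − ω×Iω)/I = (-0.2886, -1.7000, -1.9400)
ω + α·dt = (-0.8058, 1.0660, -0.8388)
2q̇ = q⊗(0,ω) = (-0.1500000, -0.9656856, 1.1778177, 0.3843144)
updated quaternion q' = (0.7055, 0.4903, 0.5117, 0.0038)

p' = (1.6780, 2.1300, -1.1360)
q' = (0.7055, 0.4903, 0.5117, 0.0038)
v' = (-1.0968, 1.5224, -1.8096)
ω' = (-0.8058, 1.0660, -0.8388)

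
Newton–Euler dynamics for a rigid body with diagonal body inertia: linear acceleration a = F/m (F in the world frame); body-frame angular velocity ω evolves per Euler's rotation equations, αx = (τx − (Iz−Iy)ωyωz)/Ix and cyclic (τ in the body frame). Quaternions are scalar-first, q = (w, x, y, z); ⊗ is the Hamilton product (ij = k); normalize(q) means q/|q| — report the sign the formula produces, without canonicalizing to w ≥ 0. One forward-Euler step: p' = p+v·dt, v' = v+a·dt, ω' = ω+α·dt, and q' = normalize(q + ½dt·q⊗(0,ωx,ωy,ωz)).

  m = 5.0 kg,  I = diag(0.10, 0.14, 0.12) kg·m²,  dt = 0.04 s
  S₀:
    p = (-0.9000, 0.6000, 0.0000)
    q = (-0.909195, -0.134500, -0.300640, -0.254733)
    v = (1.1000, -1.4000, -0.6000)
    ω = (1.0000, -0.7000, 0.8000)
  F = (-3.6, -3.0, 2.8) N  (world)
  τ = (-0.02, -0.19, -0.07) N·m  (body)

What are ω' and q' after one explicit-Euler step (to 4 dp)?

ω' = (0.9875, -0.7497, 0.7860)
q' = (-0.9063, -0.1610, -0.2907, -0.2613)

precession coupling ω×(Iω) = (0.0112, -0.0160, -0.0280)
(τ − ω×Iω)/I = (-0.3120, -1.2429, -0.3500)
ω' = ω + α·dt = (0.9875, -0.7497, 0.7860)
2q̇ = q⊗(0,ω) = (0.1278384, -1.3280201, 0.4893035, -0.3325660)
updated quaternion q' = (-0.9063, -0.1610, -0.2907, -0.2613)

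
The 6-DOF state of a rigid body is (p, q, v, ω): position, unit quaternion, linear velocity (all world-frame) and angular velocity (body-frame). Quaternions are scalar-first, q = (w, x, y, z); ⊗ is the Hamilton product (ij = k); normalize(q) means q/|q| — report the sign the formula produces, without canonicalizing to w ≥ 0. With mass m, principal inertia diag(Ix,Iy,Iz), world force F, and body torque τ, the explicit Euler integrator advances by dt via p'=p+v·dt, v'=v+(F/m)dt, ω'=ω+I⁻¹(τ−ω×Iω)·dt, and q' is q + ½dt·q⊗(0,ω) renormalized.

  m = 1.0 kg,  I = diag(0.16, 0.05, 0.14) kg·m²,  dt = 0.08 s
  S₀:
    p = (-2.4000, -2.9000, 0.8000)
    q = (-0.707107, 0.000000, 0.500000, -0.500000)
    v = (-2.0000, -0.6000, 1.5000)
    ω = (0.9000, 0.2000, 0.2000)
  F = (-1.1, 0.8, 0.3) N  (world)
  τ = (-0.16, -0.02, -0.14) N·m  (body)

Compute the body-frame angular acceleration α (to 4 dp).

α = (-1.0225, -0.4720, -0.8586)

gyro term ω×Iω = (0.0036, 0.0036, -0.0198)
α = I⁻¹(τ − ω×Iω) = (-1.0225, -0.4720, -0.8586)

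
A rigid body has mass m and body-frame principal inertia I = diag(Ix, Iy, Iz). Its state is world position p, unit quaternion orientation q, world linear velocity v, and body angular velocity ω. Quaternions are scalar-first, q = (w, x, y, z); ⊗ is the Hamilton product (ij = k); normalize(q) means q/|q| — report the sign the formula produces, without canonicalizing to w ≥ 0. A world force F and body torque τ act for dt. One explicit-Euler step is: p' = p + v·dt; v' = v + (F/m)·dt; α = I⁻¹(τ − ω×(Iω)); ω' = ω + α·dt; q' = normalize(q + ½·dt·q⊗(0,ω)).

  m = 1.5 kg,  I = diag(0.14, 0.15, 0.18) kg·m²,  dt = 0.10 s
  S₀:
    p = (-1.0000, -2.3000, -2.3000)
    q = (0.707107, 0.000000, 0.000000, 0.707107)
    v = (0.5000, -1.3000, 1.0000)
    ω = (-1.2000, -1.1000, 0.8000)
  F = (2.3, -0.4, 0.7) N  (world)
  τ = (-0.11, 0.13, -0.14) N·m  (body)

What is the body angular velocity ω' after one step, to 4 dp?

ω' = (-1.2597, -1.0389, 0.7149)

ω×(Iω) gyroscopic = (-0.0264, 0.0384, 0.0132)
α = I⁻¹(τ − ω×Iω) = (-0.5971, 0.6107, -0.8511)
new body rate ω' = (-1.2597, -1.0389, 0.7149)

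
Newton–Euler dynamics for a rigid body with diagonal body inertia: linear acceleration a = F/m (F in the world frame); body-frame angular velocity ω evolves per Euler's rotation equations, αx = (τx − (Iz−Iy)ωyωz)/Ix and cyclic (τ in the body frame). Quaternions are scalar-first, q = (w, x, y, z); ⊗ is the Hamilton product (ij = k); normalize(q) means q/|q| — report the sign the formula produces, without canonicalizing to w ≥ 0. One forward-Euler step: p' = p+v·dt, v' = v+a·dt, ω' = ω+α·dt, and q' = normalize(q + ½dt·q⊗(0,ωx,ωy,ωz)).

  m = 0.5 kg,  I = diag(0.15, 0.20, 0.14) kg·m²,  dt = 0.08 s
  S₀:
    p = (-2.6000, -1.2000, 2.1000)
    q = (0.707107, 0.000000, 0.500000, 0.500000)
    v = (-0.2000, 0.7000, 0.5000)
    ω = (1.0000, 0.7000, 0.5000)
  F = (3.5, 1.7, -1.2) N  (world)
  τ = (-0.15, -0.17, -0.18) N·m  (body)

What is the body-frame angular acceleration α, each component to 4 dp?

α = (-0.8600, -0.8750, -1.5357)

ω×(Iω) gyroscopic = (-0.0210, 0.0050, 0.0350)
angular accel α = (-0.8600, -0.8750, -1.5357)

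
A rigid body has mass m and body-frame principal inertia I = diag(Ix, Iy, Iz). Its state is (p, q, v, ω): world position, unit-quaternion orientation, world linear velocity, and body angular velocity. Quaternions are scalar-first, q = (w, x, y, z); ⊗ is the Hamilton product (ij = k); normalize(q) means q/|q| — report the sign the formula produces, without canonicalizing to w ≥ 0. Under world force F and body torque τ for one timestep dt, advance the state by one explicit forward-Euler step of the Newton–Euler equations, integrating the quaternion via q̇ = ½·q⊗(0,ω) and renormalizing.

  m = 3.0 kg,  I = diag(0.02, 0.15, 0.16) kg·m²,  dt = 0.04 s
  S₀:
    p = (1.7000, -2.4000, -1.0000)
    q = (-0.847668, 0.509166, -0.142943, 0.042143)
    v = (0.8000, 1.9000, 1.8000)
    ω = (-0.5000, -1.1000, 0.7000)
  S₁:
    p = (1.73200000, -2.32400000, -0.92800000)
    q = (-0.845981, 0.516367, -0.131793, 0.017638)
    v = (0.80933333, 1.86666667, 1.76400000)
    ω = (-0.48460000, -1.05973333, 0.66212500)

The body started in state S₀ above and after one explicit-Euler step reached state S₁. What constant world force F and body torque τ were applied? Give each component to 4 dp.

Δv = v₁−v₀ = (0.00933333, -0.03333333, -0.03600000)
m·(v₁−v₀)/dt = (0.7000, -2.5000, -2.7000)
Δω = ω₁−ω₀ = (0.01540000, 0.04026667, -0.03787500)
τ = I·(Δω/dt) + ω₀×(Iω₀) = (0.0000, 0.2000, -0.0800)

F = (0.7000, -2.5000, -2.7000)
τ = (0.0000, 0.2000, -0.0800)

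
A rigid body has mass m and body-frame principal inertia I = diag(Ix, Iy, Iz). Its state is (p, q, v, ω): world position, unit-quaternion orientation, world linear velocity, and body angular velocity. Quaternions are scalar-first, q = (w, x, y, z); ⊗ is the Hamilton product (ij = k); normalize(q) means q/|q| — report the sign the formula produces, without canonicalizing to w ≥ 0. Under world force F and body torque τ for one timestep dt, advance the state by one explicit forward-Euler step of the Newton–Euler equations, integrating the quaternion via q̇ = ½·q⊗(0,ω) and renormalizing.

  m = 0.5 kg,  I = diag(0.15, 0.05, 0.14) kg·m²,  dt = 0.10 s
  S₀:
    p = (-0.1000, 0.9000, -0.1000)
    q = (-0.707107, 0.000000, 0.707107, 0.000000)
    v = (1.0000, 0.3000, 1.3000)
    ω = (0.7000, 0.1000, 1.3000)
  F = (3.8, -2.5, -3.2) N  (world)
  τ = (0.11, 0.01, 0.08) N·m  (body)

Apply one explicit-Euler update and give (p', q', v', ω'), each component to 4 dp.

p' = (0.0000, 0.9300, 0.0300)
q' = (-0.7087, 0.0212, 0.7017, -0.0705)
v' = (1.7600, -0.2000, 0.6600)
ω' = (0.7655, 0.1018, 1.3621)

gyro term ω×Iω = (0.0117, 0.0091, -0.0070)
angular accel α = (0.6553, 0.0180, 0.6214)
ω' = ω + α·dt = (0.7655, 0.1018, 1.3621)
q⊗(0,ω) = (-0.0707107, 0.4242642, -0.0707107, -1.4142140)
q' = normalize(q + ½dt·q⊗(0,ω)) = (-0.7087, 0.0212, 0.7017, -0.0705)
p' = p + v·dt = (0.0000, 0.9300, 0.0300)
v + (F/m)dt = (1.7600, -0.2000, 0.6600)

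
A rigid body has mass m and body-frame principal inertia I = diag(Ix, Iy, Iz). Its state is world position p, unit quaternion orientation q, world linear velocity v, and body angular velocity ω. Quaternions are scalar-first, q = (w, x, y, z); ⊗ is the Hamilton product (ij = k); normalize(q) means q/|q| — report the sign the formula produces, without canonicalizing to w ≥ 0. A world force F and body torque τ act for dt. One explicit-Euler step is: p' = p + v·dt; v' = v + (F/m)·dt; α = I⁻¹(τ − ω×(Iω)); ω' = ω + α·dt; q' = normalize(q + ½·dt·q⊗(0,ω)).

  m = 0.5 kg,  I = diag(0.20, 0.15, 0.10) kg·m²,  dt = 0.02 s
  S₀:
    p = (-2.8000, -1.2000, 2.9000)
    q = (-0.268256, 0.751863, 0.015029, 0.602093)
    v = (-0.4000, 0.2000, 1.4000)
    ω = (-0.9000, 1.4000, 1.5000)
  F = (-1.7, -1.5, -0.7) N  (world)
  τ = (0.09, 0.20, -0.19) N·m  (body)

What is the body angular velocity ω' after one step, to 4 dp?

precession coupling ω×(Iω) = (-0.1050, -0.1350, 0.0630)
α = I⁻¹(τ − ω×Iω) = (0.9750, 2.2333, -2.5300)
ω' = ω + α·dt = (-0.8805, 1.4447, 1.4494)

ω' = (-0.8805, 1.4447, 1.4494)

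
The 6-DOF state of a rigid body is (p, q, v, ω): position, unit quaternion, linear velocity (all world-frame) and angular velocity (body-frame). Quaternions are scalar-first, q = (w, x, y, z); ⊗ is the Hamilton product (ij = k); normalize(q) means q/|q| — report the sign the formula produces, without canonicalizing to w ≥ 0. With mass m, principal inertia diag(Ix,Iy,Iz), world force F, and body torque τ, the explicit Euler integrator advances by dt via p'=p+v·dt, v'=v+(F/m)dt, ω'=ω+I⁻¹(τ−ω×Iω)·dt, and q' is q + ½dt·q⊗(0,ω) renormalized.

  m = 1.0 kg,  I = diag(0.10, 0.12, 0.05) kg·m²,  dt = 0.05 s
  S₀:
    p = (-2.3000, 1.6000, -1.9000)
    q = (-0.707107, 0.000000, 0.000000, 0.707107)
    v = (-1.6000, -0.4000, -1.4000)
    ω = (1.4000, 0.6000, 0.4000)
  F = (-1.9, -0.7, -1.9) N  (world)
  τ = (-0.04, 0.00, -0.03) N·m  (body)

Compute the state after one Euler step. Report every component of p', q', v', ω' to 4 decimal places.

a = F/m = (-1.9000, -0.7000, -1.9000)
new position p' = (-2.3800, 1.5800, -1.9700)
v + (F/m)dt = (-1.6950, -0.4350, -1.4950)
(τ − ω×Iω)/I = (-0.2320, -0.2333, -0.9360)
new body rate ω' = (1.3884, 0.5883, 0.3532)
q⊗(0,ω) = (-0.2828428, -1.4142140, 0.5656856, -0.2828428)
updated quaternion q' = (-0.7136, -0.0353, 0.0141, 0.6995)

p' = (-2.3800, 1.5800, -1.9700)
q' = (-0.7136, -0.0353, 0.0141, 0.6995)
v' = (-1.6950, -0.4350, -1.4950)
ω' = (1.3884, 0.5883, 0.3532)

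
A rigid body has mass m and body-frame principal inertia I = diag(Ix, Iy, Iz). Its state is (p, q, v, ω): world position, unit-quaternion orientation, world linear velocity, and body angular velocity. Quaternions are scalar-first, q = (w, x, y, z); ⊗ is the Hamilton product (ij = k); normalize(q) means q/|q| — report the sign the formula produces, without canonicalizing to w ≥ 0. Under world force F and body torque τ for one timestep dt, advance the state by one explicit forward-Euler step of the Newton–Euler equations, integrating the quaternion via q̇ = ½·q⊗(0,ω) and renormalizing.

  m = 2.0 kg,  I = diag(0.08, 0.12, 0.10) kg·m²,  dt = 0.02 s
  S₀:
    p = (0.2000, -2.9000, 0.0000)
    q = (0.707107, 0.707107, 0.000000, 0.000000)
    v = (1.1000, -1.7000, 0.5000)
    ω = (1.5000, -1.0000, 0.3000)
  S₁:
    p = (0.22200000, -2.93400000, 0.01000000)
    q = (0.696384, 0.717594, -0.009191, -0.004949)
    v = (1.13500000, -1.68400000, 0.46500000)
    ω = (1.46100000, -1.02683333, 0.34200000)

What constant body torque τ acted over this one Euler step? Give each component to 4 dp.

Δω = ω₁−ω₀ = (-0.03900000, -0.02683333, 0.04200000)
ω₀×(Iω₀) = (0.0060, -0.0090, -0.0600)
I·α + gyro = (-0.1500, -0.1700, 0.1500)

τ = (-0.1500, -0.1700, 0.1500)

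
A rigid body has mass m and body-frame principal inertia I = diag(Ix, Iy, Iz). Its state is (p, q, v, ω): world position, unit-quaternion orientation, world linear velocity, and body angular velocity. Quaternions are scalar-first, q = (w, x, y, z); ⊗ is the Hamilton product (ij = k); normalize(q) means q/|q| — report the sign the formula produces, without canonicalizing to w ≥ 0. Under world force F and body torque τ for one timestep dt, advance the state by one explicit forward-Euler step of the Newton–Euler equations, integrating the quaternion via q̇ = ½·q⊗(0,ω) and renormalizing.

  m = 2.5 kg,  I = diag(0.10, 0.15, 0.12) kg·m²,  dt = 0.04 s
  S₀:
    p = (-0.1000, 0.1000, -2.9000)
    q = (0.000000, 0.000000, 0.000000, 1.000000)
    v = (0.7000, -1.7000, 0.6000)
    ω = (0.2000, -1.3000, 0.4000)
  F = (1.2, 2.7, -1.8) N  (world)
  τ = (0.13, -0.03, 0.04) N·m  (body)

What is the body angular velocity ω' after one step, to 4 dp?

gyro term ω×Iω = (0.0156, -0.0016, -0.0130)
α = I⁻¹(τ − ω×Iω) = (1.1440, -0.1893, 0.4417)
ω' = ω + α·dt = (0.2458, -1.3076, 0.4177)

ω' = (0.2458, -1.3076, 0.4177)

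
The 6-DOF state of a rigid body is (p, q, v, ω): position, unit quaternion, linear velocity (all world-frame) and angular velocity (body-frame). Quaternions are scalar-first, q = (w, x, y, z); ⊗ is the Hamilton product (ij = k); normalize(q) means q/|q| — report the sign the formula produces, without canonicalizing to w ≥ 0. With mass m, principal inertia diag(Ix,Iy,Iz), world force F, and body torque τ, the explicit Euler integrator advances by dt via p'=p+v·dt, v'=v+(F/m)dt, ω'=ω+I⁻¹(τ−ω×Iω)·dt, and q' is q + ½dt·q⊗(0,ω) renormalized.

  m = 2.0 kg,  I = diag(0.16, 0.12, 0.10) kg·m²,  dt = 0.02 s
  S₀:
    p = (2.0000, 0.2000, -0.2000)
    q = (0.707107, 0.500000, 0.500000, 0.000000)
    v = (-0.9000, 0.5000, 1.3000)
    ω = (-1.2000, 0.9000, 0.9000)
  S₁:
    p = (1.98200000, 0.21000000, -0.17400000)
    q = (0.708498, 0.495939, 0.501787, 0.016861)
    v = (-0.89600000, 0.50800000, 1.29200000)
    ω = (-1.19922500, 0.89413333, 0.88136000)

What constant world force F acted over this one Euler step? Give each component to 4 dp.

velocity change Δv = (0.00400000, 0.00800000, -0.00800000)
applied force F = (0.4000, 0.8000, -0.8000)

F = (0.4000, 0.8000, -0.8000)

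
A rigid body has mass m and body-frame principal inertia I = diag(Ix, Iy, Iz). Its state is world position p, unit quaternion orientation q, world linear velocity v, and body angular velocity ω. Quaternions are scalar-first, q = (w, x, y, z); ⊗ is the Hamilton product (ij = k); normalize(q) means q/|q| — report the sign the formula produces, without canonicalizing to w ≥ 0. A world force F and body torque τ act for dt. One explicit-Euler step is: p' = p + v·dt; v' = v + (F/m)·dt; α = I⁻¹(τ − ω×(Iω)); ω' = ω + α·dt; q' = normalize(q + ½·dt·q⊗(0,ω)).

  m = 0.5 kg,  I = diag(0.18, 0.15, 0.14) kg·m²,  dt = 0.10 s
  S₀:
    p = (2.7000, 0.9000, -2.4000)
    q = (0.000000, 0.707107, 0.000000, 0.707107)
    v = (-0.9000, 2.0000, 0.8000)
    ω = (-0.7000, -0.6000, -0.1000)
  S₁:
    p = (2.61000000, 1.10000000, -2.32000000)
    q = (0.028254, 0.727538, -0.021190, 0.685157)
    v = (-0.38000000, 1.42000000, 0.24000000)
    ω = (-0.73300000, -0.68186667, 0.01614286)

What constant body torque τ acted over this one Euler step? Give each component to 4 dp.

τ = (-0.0600, -0.1200, 0.1500)

ω₁ − ω₀ = (-0.03300000, -0.08186667, 0.11614286)
precession coupling = (-0.0006, 0.0028, -0.0126)
applied torque τ = (-0.0600, -0.1200, 0.1500)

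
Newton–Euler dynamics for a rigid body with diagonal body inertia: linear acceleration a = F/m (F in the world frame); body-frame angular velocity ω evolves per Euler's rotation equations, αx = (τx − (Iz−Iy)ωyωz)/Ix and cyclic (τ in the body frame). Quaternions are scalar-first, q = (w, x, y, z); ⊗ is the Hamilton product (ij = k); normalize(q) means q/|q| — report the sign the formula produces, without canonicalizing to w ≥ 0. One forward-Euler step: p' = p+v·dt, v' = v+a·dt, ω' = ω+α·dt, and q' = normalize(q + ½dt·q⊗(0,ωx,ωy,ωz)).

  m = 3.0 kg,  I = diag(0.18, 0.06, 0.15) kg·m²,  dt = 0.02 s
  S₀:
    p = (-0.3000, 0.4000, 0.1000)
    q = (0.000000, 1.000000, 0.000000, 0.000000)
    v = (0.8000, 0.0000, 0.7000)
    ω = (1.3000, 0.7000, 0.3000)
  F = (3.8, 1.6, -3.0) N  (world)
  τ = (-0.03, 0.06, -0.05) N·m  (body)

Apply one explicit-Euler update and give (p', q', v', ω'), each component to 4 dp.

p' = (-0.2840, 0.4000, 0.1140)
q' = (-0.0130, 0.9999, -0.0030, 0.0070)
v' = (0.8253, 0.0107, 0.6800)
ω' = (1.2946, 0.7161, 0.3079)

linear accel F/m = (1.2667, 0.5333, -1.0000)
new position p' = (-0.2840, 0.4000, 0.1140)
v' = v + a·dt = (0.8253, 0.0107, 0.6800)
α = I⁻¹(τ − ω×Iω) = (-0.2717, 0.8050, 0.3947)
ω + α·dt = (1.2946, 0.7161, 0.3079)
Hamilton product q⊗(0,ω) = (-1.3000000, 0.0000000, -0.3000000, 0.7000000)
q' = normalize(q + ½dt·q⊗(0,ω)) = (-0.0130, 0.9999, -0.0030, 0.0070)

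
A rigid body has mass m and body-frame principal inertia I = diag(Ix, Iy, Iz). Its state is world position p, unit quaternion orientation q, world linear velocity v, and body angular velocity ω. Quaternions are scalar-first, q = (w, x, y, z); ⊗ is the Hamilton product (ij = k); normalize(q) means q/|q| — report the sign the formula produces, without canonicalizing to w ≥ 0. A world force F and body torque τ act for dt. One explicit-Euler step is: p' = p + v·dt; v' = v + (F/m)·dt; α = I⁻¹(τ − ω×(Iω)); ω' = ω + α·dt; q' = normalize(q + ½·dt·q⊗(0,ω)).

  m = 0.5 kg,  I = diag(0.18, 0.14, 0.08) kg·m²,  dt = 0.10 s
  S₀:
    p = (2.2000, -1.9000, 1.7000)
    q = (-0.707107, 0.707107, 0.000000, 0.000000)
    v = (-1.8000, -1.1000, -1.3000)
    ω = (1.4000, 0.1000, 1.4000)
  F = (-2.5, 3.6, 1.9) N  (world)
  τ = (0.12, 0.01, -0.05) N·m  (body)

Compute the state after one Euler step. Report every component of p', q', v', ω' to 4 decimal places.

p' = (2.0200, -2.0100, 1.5700)
q' = (-0.7529, 0.6544, -0.0528, -0.0457)
v' = (-2.3000, -0.3800, -0.9200)
ω' = (1.4713, -0.0329, 1.3445)

a = (-5.0000, 7.2000, 3.8000)
p' = p + v·dt = (2.0200, -2.0100, 1.5700)
v' = v + a·dt = (-2.3000, -0.3800, -0.9200)
precession coupling ω×(Iω) = (-0.0084, 0.1960, -0.0056)
α = I⁻¹(τ − ω×Iω) = (0.7133, -1.3286, -0.5550)
ω + α·dt = (1.4713, -0.0329, 1.3445)
Hamilton product q⊗(0,ω) = (-0.9899498, -0.9899498, -1.0606605, -0.9192391)
q + ½dt·q⊗(0,ω), renormalized = (-0.7529, 0.6544, -0.0528, -0.0457)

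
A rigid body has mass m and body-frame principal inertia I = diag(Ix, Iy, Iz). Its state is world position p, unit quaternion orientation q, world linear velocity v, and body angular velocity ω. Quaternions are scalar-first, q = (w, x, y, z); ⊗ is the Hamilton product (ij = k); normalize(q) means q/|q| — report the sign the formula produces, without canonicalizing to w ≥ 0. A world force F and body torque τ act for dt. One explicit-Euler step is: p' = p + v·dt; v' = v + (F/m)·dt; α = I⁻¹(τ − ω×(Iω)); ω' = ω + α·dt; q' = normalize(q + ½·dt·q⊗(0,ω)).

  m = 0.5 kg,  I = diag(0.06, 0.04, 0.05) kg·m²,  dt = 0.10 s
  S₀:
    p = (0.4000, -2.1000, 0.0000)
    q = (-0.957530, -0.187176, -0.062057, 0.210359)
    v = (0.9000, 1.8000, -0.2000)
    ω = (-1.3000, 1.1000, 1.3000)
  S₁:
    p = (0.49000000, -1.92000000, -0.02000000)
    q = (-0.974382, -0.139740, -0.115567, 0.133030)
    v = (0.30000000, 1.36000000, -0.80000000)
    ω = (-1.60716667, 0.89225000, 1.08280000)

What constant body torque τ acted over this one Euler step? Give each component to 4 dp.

rate change Δω = (-0.30716667, -0.20775000, -0.21720000)
τ = I·(Δω/dt) + ω₀×(Iω₀) = (-0.1700, -0.1000, -0.0800)

τ = (-0.1700, -0.1000, -0.0800)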